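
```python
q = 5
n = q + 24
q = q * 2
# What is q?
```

Trace:
`q = 5` → q = 5
`n = q + 24` → n = 29
`q = q * 2` → q = 10
So q = 10

Answer: 10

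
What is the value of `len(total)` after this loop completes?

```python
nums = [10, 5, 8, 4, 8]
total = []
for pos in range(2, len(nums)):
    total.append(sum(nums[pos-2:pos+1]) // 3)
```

Number of 3-element averages
`total` takes the values: [] → [7] → [7, 5] → [7, 5, 6]
So `len(total)` = 3

Answer: 3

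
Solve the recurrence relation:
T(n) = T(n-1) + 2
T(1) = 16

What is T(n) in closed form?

Unrolling: T(n) = T(1) + 2·(n-1) = 16 + 2(n-1) = 2n + 14.

Answer: T(n) = 2n + 14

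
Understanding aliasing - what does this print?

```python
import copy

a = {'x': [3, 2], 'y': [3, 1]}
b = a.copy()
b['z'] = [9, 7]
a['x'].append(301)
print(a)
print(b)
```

Key concept: shallow copy of dict with mutable values.
Step by step:
`a = {'x': [3, 2], 'y': [3, 1]}` → a = {'x': [3, 2], 'y': [3, 1]}
`b = a.copy()` → b = {'x': [3, 2], 'y': [3, 1]}
`b['z'] = [9, 7]` → b = {'x': [3, 2], 'y': [3, 1], 'z': [9, 7]}
`a['x'].append(301)` → a = {'x': [3, 2, 301], 'y': [3, 1]}; b = {'x': [3, 2, 301], 'y': [3, 1], 'z': [9, 7]}
`print(a)` → prints {'x': [3, 2, 301], 'y': [3, 1]}
`print(b)` → prints {'x': [3, 2, 301], 'y': [3, 1], 'z': [9, 7]}

Answer:
{'x': [3, 2, 301], 'y': [3, 1]}
{'x': [3, 2, 301], 'y': [3, 1], 'z': [9, 7]}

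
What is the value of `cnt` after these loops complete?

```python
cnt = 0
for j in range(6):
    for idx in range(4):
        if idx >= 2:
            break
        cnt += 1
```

Inner breaks at 2, outer runs 6 times
`cnt` takes the values: 0 → 1 → 2 → 3 → 4 → 5 → 6 → 7 → 8 → 9 → 10 → 11 → 12

Answer: 12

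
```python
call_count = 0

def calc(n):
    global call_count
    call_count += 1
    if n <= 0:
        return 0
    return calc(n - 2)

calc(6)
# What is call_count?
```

Linear recursion stepping by 2: 4 calls from n=6 down to ≤0.

Answer: 4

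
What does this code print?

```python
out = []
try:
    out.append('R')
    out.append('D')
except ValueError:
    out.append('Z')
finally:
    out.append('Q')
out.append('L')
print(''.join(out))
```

Execution trace: 'R' (try body) → 'D' (try body, no exception) → 'Q' (finally) → 'L' (after the try/except). Output: RDQL

Answer: RDQL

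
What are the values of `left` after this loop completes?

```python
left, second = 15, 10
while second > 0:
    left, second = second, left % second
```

GCD of 15 and 10
`left` takes the values: 15 → 10 → 5

Answer: 5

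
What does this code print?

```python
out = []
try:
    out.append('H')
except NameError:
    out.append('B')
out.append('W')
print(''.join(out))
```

Execution trace: 'H' (try body, no exception) → 'W' (after the try/except). Output: HW

Answer: HW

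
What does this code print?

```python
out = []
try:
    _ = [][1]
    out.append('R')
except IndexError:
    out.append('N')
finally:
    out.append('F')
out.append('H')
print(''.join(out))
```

Execution trace: 'N' (except IndexError) → 'F' (finally) → 'H' (after the try/except). Output: NFH

Answer: NFH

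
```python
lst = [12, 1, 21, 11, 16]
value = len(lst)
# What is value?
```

Trace:
`lst = [12, 1, 21, 11, 16]` → lst = [12, 1, 21, 11, 16]
`value = len(lst)` → value = 5
So value = 5

Answer: 5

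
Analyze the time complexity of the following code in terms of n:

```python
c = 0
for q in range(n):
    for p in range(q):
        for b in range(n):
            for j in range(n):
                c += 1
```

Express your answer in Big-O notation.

Each loop level contributes: n × n × n × n. Multiplying the contributions gives O(n^4).

Answer: O(n^4)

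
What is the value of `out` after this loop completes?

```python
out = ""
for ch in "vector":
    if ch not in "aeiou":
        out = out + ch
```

Remove vowels from 'vector'
`out` takes the values: "" → "v" → "vc" → "vct" → "vctr"

Answer: "vctr"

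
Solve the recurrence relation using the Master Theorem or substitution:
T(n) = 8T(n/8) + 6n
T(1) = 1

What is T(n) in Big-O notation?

By Master Theorem: a=8, b=8, f(n)=6n. Since log_8(8) = 1 and f(n) = Θ(n^1), Case 2 applies. T(n) = O(n log n).

Answer: O(n log n)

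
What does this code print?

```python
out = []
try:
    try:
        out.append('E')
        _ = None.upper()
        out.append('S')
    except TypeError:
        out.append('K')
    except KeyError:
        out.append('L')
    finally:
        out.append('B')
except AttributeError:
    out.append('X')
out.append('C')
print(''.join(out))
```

Execution trace: 'E' (inner try body) → 'B' (inner finally) → 'X' (outer except AttributeError) → 'C' (after the try/except). Output: EBXC

Answer: EBXC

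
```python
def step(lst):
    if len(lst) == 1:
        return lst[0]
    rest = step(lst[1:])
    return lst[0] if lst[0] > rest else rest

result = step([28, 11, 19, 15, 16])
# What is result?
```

Recursive max over [28, 11, 19, 15, 16] = 28

Answer: 28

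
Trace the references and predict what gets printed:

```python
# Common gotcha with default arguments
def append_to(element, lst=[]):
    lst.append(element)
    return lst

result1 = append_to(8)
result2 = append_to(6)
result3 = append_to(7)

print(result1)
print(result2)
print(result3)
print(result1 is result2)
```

Key concept: mutable default argument gotcha.
Step by step:
`result1 = append_to(8)` → result1 = [8]
`result2 = append_to(6)` → result1 = [8, 6] (same object as result2); result2 = [8, 6] (same object as result1)
`result3 = append_to(7)` → result1 = [8, 6, 7] (same object as result2, result3); result2 = [8, 6, 7] (same object as result1, result3); result3 = [8, 6, 7] (same object as result1, result2)
`print(result1)` → prints [8, 6, 7]
`print(result2)` → prints [8, 6, 7]
`print(result3)` → prints [8, 6, 7]
`print(result1 is result2)` → prints True

Answer:
[8, 6, 7]
[8, 6, 7]
[8, 6, 7]
True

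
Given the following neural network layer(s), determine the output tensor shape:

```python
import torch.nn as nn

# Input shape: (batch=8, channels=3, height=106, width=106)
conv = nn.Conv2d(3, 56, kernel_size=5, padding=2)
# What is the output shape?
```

Input: (8, 3, 106, 106) -> Output: (8, 56, 106, 106)

Answer: (8, 56, 106, 106)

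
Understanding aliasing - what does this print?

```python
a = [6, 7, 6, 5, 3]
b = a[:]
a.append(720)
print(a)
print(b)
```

Key concept: slice [:] creates copy.
Step by step:
`a = [6, 7, 6, 5, 3]` → a = [6, 7, 6, 5, 3]
`b = a[:]` → b = [6, 7, 6, 5, 3]
`a.append(720)` → a = [6, 7, 6, 5, 3, 720]
`print(a)` → prints [6, 7, 6, 5, 3, 720]
`print(b)` → prints [6, 7, 6, 5, 3]

Answer:
[6, 7, 6, 5, 3, 720]
[6, 7, 6, 5, 3]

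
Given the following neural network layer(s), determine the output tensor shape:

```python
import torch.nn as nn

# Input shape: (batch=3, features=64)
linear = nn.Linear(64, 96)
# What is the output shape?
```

Input: (3, 64) -> Output: (3, 96)

Answer: (3, 96)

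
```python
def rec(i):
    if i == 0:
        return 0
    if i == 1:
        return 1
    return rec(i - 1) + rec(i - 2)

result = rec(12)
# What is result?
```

Build up from base cases: rec(0)=0, rec(1)=1, rec(2)=1, rec(3)=2, rec(4)=3, rec(5)=5, rec(6)=8, ..., rec(12)=144

Answer: 144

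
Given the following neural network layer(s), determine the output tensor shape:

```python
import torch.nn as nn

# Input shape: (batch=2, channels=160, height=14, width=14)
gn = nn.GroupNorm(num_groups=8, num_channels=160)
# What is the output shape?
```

Input: (2, 160, 14, 14) -> Output: (2, 160, 14, 14)

Answer: (2, 160, 14, 14)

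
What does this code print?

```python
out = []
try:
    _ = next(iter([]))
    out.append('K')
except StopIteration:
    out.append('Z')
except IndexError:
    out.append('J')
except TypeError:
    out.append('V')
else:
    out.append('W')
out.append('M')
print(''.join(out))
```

Execution trace: 'Z' (except StopIteration) → 'M' (after the try/except). Output: ZM

Answer: ZM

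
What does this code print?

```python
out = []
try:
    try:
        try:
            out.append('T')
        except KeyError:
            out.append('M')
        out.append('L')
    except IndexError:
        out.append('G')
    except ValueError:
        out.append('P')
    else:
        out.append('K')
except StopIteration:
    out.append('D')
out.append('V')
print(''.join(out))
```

Execution trace: 'T' (inner try body, no exception) → 'L' (try body, no exception) → 'K' (else) → 'V' (after the try/except). Output: TLKV

Answer: TLKV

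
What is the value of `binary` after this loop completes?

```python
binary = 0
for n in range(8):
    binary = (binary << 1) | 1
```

Build 8 consecutive 1-bits: 0b11111111
`binary` takes the values: 0 → 1 → 3 → 7 → 15 → 31 → 63 → 127 → 255

Answer: 255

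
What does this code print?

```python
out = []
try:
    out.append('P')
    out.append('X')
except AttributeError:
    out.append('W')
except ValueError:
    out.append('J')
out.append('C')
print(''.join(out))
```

Execution trace: 'P' (try body) → 'X' (try body, no exception) → 'C' (after the try/except). Output: PXC

Answer: PXC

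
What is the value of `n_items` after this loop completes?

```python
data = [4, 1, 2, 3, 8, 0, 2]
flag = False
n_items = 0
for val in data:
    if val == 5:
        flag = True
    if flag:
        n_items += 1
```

Count elements after first 5 in [4, 1, 2, 3, 8, 0, 2]
`n_items` takes the values: 0

Answer: 0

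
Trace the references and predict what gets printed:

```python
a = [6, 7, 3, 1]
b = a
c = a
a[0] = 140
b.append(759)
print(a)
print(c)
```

Key concept: multiple aliases.
Step by step:
`a = [6, 7, 3, 1]` → a = [6, 7, 3, 1]
`b = a` → b = [6, 7, 3, 1] (same object as a)
`c = a` → c = [6, 7, 3, 1] (same object as a, b)
`a[0] = 140` → a = [140, 7, 3, 1] (same object as b, c); b = [140, 7, 3, 1] (same object as a, c); c = [140, 7, 3, 1] (same object as a, b)
`b.append(759)` → a = [140, 7, 3, 1, 759] (same object as b, c); b = [140, 7, 3, 1, 759] (same object as a, c); c = [140, 7, 3, 1, 759] (same object as a, b)
`print(a)` → prints [140, 7, 3, 1, 759]
`print(c)` → prints [140, 7, 3, 1, 759]

Answer:
[140, 7, 3, 1, 759]
[140, 7, 3, 1, 759]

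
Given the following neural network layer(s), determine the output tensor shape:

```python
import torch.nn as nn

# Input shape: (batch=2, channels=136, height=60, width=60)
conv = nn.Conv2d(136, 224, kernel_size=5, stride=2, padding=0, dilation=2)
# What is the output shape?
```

Input: (2, 136, 60, 60) -> Output: (2, 224, 26, 26)

Answer: (2, 224, 26, 26)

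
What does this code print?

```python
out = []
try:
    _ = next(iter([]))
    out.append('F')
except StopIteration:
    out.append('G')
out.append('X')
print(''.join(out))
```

Execution trace: 'G' (except StopIteration) → 'X' (after the try/except). Output: GX

Answer: GX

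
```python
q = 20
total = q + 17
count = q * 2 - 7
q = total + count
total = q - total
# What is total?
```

Trace:
`q = 20` → q = 20
`total = q + 17` → total = 37
`count = q * 2 - 7` → count = 33
`q = total + count` → q = 70
`total = q - total` → total = 33
So total = 33

Answer: 33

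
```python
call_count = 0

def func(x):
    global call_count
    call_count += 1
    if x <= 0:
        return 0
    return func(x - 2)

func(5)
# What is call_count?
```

Linear recursion stepping by 2: 4 calls from x=5 down to ≤0.

Answer: 4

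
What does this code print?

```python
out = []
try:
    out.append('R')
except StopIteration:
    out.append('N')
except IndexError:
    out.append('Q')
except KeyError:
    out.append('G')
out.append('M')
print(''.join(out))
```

Execution trace: 'R' (try body, no exception) → 'M' (after the try/except). Output: RM

Answer: RM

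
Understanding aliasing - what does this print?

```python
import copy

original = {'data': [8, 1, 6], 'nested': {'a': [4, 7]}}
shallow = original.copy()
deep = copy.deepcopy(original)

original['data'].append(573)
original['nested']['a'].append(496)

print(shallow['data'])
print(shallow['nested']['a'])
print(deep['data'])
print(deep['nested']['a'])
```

Key concept: comparing shallow vs deep copy.
Step by step:
`original = {'data': [8, 1, 6], 'nested': {'a': [4, 7]}}` → original = {'data': [8, 1, 6], 'nested': {'a': [4, 7]}}
`shallow = original.copy()` → shallow = {'data': [8, 1, 6], 'nested': {'a': [4, 7]}}
`deep = copy.deepcopy(original)` → deep = {'data': [8, 1, 6], 'nested': {'a': [4, 7]}}
`original['data'].append(573)` → original = {'data': [8, 1, 6, 573], 'nested': {'a': [4, 7]}}; shallow = {'data': [8, 1, 6, 573], 'nested': {'a': [4, 7]}}
`original['nested']['a'].append(496)` → original = {'data': [8, 1, 6, 573], 'nested': {'a': [4, 7, 496]}}; shallow = {'data': [8, 1, 6, 573], 'nested': {'a': [4, 7, 496]}}
`print(shallow['data'])` → prints [8, 1, 6, 573]
`print(shallow['nested']['a'])` → prints [4, 7, 496]
`print(deep['data'])` → prints [8, 1, 6]
`print(deep['nested']['a'])` → prints [4, 7]

Answer:
[8, 1, 6, 573]
[4, 7, 496]
[8, 1, 6]
[4, 7]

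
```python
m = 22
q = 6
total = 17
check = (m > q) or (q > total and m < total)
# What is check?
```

Trace:
`m = 22` → m = 22
`q = 6` → q = 6
`total = 17` → total = 17
`check = (m > q) or (q > total and m < total)` → check = True
So check = True

Answer: True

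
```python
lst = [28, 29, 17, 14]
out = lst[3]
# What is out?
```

Trace:
`lst = [28, 29, 17, 14]` → lst = [28, 29, 17, 14]
`out = lst[3]` → out = 14
So out = 14

Answer: 14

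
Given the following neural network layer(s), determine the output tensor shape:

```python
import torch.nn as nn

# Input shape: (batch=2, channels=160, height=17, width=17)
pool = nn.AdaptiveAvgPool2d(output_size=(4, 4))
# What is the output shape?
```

Input: (2, 160, 17, 17) -> Output: (2, 160, 4, 4)

Answer: (2, 160, 4, 4)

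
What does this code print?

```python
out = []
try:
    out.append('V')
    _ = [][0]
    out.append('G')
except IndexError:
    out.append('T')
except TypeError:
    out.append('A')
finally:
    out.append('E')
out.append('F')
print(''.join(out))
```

Execution trace: 'V' (try body) → 'T' (except IndexError) → 'E' (finally) → 'F' (after the try/except). Output: VTEF

Answer: VTEF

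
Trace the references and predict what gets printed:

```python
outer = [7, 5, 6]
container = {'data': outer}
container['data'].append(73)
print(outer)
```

Key concept: dict holds reference to list.
Step by step:
`outer = [7, 5, 6]` → outer = [7, 5, 6]
`container = {'data': outer}` → container = {'data': [7, 5, 6]}
`container['data'].append(73)` → outer = [7, 5, 6, 73]; container = {'data': [7, 5, 6, 73]}
`print(outer)` → prints [7, 5, 6, 73]

Answer: [7, 5, 6, 73]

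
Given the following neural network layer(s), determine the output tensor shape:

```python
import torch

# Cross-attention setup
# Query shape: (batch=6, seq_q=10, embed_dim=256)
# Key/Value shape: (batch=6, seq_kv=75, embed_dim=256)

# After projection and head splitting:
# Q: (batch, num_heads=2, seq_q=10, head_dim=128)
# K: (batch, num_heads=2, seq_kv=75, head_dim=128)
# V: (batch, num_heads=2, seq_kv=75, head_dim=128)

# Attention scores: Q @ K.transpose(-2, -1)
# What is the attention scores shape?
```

Input: (6, 10, 256) -> Output: (6, 2, 10, 75)

Answer: (6, 2, 10, 75)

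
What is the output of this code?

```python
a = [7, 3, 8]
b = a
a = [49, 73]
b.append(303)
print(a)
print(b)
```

Key concept: rebinding vs mutation: a is rebound to a new list, b still points at the original.
Step by step:
`a = [7, 3, 8]` → a = [7, 3, 8]
`b = a` → b = [7, 3, 8] (same object as a)
`a = [49, 73]` → a = [49, 73]
`b.append(303)` → b = [7, 3, 8, 303]
`print(a)` → prints [49, 73]
`print(b)` → prints [7, 3, 8, 303]

Answer:
[49, 73]
[7, 3, 8, 303]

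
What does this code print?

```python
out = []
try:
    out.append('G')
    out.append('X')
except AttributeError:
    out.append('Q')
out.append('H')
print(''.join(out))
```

Execution trace: 'G' (try body) → 'X' (try body, no exception) → 'H' (after the try/except). Output: GXH

Answer: GXH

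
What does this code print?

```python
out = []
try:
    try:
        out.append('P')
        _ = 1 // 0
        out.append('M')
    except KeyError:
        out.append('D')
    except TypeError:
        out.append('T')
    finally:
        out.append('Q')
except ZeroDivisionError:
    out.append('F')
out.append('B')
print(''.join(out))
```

Execution trace: 'P' (try body) → 'Q' (finally) → 'F' (outer except ZeroDivisionError) → 'B' (after the try/except). Output: PQFB

Answer: PQFB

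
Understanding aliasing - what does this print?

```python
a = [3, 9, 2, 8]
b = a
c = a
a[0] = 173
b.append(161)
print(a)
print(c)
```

Key concept: multiple aliases.
Step by step:
`a = [3, 9, 2, 8]` → a = [3, 9, 2, 8]
`b = a` → b = [3, 9, 2, 8] (same object as a)
`c = a` → c = [3, 9, 2, 8] (same object as a, b)
`a[0] = 173` → a = [173, 9, 2, 8] (same object as b, c); b = [173, 9, 2, 8] (same object as a, c); c = [173, 9, 2, 8] (same object as a, b)
`b.append(161)` → a = [173, 9, 2, 8, 161] (same object as b, c); b = [173, 9, 2, 8, 161] (same object as a, c); c = [173, 9, 2, 8, 161] (same object as a, b)
`print(a)` → prints [173, 9, 2, 8, 161]
`print(c)` → prints [173, 9, 2, 8, 161]

Answer:
[173, 9, 2, 8, 161]
[173, 9, 2, 8, 161]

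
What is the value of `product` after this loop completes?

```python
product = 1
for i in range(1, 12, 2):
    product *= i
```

Product of 1, 3, 5, ... up to 11
`product` takes the values: 1 → 3 → 15 → 105 → 945 → 10395

Answer: 10395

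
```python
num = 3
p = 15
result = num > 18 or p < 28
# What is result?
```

Trace:
`num = 3` → num = 3
`p = 15` → p = 15
`result = num > 18 or p < 28` → result = True
So result = True

Answer: True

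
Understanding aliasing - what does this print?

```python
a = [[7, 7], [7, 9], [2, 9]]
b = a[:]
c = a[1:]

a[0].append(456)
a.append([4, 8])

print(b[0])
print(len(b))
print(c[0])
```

Key concept: slice with nested mutation.
Step by step:
`a = [[7, 7], [7, 9], [2, 9]]` → a = [[7, 7], [7, 9], [2, 9]]
`b = a[:]` → b = [[7, 7], [7, 9], [2, 9]]
`c = a[1:]` → c = [[7, 9], [2, 9]]
`a[0].append(456)` → a = [[7, 7, 456], [7, 9], [2, 9]]; b = [[7, 7, 456], [7, 9], [2, 9]]
`a.append([4, 8])` → a = [[7, 7, 456], [7, 9], [2, 9], [4, 8]]
`print(b[0])` → prints [7, 7, 456]
`print(len(b))` → prints 3
`print(c[0])` → prints [7, 9]

Answer:
[7, 7, 456]
3
[7, 9]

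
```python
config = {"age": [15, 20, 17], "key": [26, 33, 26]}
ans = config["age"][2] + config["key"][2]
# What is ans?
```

Trace:
`config = {"age": [15, 20, 17], "key": [26, 33, 26]}` → config = {'age': [15, 20, 17], 'key': [26, 33, 26]}
`ans = config["age"][2] + config["key"][2]` → ans = 43
So ans = 43

Answer: 43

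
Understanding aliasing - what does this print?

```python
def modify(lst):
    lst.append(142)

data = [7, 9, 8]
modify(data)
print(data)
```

Key concept: function modifies passed list.
Step by step:
`data = [7, 9, 8]` → data = [7, 9, 8]
`modify(data)` → data = [7, 9, 8, 142]
`print(data)` → prints [7, 9, 8, 142]

Answer: [7, 9, 8, 142]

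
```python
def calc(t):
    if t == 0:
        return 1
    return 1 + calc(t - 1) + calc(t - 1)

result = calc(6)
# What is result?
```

calc(t) = 1 + 2·calc(t-1), calc(0)=1. Closed form: (1+1)·2^6 - 1 = 127.

Answer: 127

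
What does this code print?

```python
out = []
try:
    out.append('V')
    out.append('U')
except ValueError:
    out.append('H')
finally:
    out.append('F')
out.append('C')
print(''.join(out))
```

Execution trace: 'V' (try body) → 'U' (try body, no exception) → 'F' (finally) → 'C' (after the try/except). Output: VUFC

Answer: VUFC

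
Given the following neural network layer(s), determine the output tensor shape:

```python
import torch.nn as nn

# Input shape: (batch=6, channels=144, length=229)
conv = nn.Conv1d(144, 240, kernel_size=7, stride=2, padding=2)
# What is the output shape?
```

Input: (6, 144, 229) -> Output: (6, 240, 114)

Answer: (6, 240, 114)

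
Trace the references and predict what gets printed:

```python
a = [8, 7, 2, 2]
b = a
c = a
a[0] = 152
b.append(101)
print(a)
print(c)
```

Key concept: multiple aliases.
Step by step:
`a = [8, 7, 2, 2]` → a = [8, 7, 2, 2]
`b = a` → b = [8, 7, 2, 2] (same object as a)
`c = a` → c = [8, 7, 2, 2] (same object as a, b)
`a[0] = 152` → a = [152, 7, 2, 2] (same object as b, c); b = [152, 7, 2, 2] (same object as a, c); c = [152, 7, 2, 2] (same object as a, b)
`b.append(101)` → a = [152, 7, 2, 2, 101] (same object as b, c); b = [152, 7, 2, 2, 101] (same object as a, c); c = [152, 7, 2, 2, 101] (same object as a, b)
`print(a)` → prints [152, 7, 2, 2, 101]
`print(c)` → prints [152, 7, 2, 2, 101]

Answer:
[152, 7, 2, 2, 101]
[152, 7, 2, 2, 101]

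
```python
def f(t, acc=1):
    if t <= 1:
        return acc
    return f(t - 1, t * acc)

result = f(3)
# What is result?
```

Accumulator trace (n, acc): (3, 1) -> (2, 3) -> (1, 6) -> return 6

Answer: 6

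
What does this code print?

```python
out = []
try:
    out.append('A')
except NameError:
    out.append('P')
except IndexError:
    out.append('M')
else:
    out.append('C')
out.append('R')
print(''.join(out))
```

Execution trace: 'A' (try body, no exception) → 'C' (else) → 'R' (after the try/except). Output: ACR

Answer: ACR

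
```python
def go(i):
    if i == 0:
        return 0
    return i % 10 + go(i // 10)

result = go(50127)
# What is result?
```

Sum of digits of 50127: 7 + 2 + 1 + 0 + 5 = 15

Answer: 15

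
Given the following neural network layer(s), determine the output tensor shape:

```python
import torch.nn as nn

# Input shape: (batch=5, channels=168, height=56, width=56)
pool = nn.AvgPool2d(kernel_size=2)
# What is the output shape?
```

Input: (5, 168, 56, 56) -> Output: (5, 168, 28, 28)

Answer: (5, 168, 28, 28)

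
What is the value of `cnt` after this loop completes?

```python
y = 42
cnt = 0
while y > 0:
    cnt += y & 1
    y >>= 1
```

Count set bits in 42 (binary: 0b101010)
`cnt` takes the values: 0 → 1 → 2 → 3

Answer: 3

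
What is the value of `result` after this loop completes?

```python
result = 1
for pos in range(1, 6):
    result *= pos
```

5! = 120
`result` takes the values: 1 → 2 → 6 → 24 → 120

Answer: 120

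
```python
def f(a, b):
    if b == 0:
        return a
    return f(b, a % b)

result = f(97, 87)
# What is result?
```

f(97, 87) -> f(87, 10) -> f(10, 7) -> f(7, 3) -> f(3, 1) -> f(1, 0) -> 1

Answer: 1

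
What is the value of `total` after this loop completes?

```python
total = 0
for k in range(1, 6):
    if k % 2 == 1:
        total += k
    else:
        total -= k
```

Add odd, subtract even
`total` takes the values: 0 → 1 → -1 → 2 → -2 → 3

Answer: 3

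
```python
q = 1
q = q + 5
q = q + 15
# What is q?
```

Trace:
`q = 1` → q = 1
`q = q + 5` → q = 6
`q = q + 15` → q = 21
So q = 21

Answer: 21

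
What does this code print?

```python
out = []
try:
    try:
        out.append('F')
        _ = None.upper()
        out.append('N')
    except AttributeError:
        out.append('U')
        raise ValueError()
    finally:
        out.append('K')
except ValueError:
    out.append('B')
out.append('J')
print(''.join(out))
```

Execution trace: 'F' (inner try body) → 'U' (inner except AttributeError) → 'K' (inner finally) → 'B' (outer except ValueError) → 'J' (after the try/except). Output: FUKBJ

Answer: FUKBJ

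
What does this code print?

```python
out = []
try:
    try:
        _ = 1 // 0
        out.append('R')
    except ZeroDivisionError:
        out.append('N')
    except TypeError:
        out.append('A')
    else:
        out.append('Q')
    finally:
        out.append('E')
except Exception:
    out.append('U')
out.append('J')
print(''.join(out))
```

Execution trace: 'N' (inner except ZeroDivisionError) → 'E' (inner finally) → 'J' (after the try/except). Output: NEJ

Answer: NEJ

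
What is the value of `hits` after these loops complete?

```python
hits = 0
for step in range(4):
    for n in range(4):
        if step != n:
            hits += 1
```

4² - 4 (exclude diagonal)
`hits` takes the values: 0 → 1 → 2 → 3 → 4 → 5 → 6 → 7 → 8 → 9 → 10 → 11 → 12

Answer: 12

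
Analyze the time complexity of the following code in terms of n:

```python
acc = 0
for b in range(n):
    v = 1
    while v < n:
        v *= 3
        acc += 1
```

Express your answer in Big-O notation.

Each loop level contributes: n × log n. Multiplying the contributions gives O(n log n).

Answer: O(n log n)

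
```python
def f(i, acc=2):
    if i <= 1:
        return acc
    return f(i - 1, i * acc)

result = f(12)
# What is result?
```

Accumulator trace (n, acc): (12, 2) -> (11, 24) -> (10, 264) -> (9, 2640) -> (8, 23760) -> (7, 190080) -> (6, 1330560) -> (5, 7983360) -> (4, 39916800) -> (3, 159667200) -> (2, 479001600) -> (1, 958003200) -> return 958003200

Answer: 958003200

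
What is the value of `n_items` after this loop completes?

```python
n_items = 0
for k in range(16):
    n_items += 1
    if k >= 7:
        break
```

Loop breaks when k reaches 7, n_items is 8
`n_items` takes the values: 0 → 1 → 2 → 3 → 4 → 5 → 6 → 7 → 8

Answer: 8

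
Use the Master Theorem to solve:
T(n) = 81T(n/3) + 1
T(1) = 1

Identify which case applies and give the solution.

a=81, b=3, f(n)=1. log_3(81) = 4. Since c=0 < 4, Case 1 applies: T(n) = Θ(n^log_b(a)) = O(n^4).

Answer: O(n^4) - Case 1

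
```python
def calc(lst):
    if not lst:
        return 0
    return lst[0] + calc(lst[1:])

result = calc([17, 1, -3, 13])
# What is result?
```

17 + 1 + (-3) + 13 + 0 = 28

Answer: 28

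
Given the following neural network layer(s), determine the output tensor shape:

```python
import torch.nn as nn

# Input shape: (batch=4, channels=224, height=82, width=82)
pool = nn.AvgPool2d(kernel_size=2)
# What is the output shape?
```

Input: (4, 224, 82, 82) -> Output: (4, 224, 41, 41)

Answer: (4, 224, 41, 41)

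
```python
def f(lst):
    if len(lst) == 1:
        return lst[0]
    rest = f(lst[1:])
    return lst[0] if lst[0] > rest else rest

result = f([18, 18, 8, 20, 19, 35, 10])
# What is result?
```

Recursive max over [18, 18, 8, 20, 19, 35, 10] = 35

Answer: 35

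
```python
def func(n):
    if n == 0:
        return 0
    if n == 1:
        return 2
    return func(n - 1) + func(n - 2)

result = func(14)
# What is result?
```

Build up from base cases: func(0)=0, func(1)=2, func(2)=2, func(3)=4, func(4)=6, func(5)=10, func(6)=16, ..., func(14)=754

Answer: 754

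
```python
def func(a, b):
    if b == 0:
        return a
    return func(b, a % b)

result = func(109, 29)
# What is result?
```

func(109, 29) -> func(29, 22) -> func(22, 7) -> func(7, 1) -> func(1, 0) -> 1

Answer: 1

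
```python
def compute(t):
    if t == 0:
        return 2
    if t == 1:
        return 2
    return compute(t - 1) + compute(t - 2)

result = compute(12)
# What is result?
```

Build up from base cases: compute(0)=2, compute(1)=2, compute(2)=4, compute(3)=6, compute(4)=10, compute(5)=16, compute(6)=26, ..., compute(12)=466

Answer: 466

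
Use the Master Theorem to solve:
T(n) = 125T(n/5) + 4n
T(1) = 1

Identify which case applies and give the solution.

a=125, b=5, f(n)=4n. log_5(125) = 3. Since c=1 < 3, Case 1 applies: T(n) = Θ(n^log_b(a)) = O(n^3).

Answer: O(n^3) - Case 1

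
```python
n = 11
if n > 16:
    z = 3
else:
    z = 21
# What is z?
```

Trace:
`n = 11` → n = 11
`if n > 16: ...` → n > 16 is False, take else branch → z = 21
So z = 21

Answer: 21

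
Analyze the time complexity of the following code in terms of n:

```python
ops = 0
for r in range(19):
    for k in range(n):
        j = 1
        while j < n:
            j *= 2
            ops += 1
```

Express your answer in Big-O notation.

Each loop level contributes: 1 × n × log n. Multiplying the contributions gives O(n log n).

Answer: O(n log n)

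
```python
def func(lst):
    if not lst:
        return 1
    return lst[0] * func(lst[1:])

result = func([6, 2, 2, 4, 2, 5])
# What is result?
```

Product over [6, 2, 2, 4, 2, 5] = 6 * 2 * 2 * 4 * 2 * 5 = 960

Answer: 960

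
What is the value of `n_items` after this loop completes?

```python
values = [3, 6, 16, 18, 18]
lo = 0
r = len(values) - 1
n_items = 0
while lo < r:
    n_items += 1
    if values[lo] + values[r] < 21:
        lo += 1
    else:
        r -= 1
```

Steps to find pair summing to 21
`n_items` takes the values: 0 → 1 → 2 → 3 → 4

Answer: 4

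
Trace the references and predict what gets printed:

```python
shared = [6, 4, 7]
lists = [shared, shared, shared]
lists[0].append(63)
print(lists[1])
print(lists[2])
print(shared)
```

Key concept: list of same reference.
Step by step:
`shared = [6, 4, 7]` → shared = [6, 4, 7]
`lists = [shared, shared, shared]` → lists = [[6, 4, 7], [6, 4, 7], [6, 4, 7]]
`lists[0].append(63)` → shared = [6, 4, 7, 63]; lists = [[6, 4, 7, 63], [6, 4, 7, 63], [6, 4, 7, 63]]
`print(lists[1])` → prints [6, 4, 7, 63]
`print(lists[2])` → prints [6, 4, 7, 63]
`print(shared)` → prints [6, 4, 7, 63]

Answer:
[6, 4, 7, 63]
[6, 4, 7, 63]
[6, 4, 7, 63]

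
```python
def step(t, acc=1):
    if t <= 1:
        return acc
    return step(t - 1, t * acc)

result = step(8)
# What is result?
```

Accumulator trace (n, acc): (8, 1) -> (7, 8) -> (6, 56) -> (5, 336) -> (4, 1680) -> (3, 6720) -> (2, 20160) -> (1, 40320) -> return 40320

Answer: 40320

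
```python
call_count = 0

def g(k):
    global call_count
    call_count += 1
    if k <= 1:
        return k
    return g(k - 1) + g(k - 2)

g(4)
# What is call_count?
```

Calls(k) = 1 + Calls(k-1) + Calls(k-2); Calls(0)=Calls(1)=1. For k=4 this gives 9.

Answer: 9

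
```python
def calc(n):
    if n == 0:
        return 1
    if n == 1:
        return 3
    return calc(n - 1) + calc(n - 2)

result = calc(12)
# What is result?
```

Build up from base cases: calc(0)=1, calc(1)=3, calc(2)=4, calc(3)=7, calc(4)=11, calc(5)=18, calc(6)=29, ..., calc(12)=521

Answer: 521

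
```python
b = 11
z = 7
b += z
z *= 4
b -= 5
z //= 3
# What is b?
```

Trace:
`b = 11` → b = 11
`z = 7` → z = 7
`b += z` → b = 18
`z *= 4` → z = 28
`b -= 5` → b = 13
`z //= 3` → z = 9
So b = 13

Answer: 13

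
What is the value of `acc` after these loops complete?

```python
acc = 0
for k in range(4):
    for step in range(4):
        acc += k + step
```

Sum of all k+step for k,step in 4x4
`acc` takes the values: 0 → 1 → 3 → 6 → 7 → 9 → 12 → 16 → 18 → 21 → 25 → 30 → 33 → 37 → 42 → 48

Answer: 48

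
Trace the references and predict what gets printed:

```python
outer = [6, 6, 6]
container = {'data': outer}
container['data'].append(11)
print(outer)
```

Key concept: dict holds reference to list.
Step by step:
`outer = [6, 6, 6]` → outer = [6, 6, 6]
`container = {'data': outer}` → container = {'data': [6, 6, 6]}
`container['data'].append(11)` → outer = [6, 6, 6, 11]; container = {'data': [6, 6, 6, 11]}
`print(outer)` → prints [6, 6, 6, 11]

Answer: [6, 6, 6, 11]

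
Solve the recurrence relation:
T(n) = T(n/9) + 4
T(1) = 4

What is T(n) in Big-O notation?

Each step divides n by 9 and adds 4. After log_9(n) steps we reach T(1)=4. So T(n) = 4·log_9(n) + 4 = O(log n).

Answer: O(log n)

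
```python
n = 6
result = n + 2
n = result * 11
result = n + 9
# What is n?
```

Trace:
`n = 6` → n = 6
`result = n + 2` → result = 8
`n = result * 11` → n = 88
`result = n + 9` → result = 97
So n = 88

Answer: 88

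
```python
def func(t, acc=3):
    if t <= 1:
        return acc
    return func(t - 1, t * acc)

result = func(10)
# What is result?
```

Accumulator trace (n, acc): (10, 3) -> (9, 30) -> (8, 270) -> (7, 2160) -> (6, 15120) -> (5, 90720) -> (4, 453600) -> (3, 1814400) -> (2, 5443200) -> (1, 10886400) -> return 10886400

Answer: 10886400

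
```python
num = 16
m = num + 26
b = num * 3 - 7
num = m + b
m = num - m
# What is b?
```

Trace:
`num = 16` → num = 16
`m = num + 26` → m = 42
`b = num * 3 - 7` → b = 41
`num = m + b` → num = 83
`m = num - m` → m = 41
So b = 41

Answer: 41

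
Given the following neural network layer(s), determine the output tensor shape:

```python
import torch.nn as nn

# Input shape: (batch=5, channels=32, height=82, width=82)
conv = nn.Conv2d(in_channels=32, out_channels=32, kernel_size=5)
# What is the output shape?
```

Input: (5, 32, 82, 82) -> Output: (5, 32, 78, 78)

Answer: (5, 32, 78, 78)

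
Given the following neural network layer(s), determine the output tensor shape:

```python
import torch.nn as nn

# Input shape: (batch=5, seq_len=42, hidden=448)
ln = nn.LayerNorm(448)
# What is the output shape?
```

Input: (5, 42, 448) -> Output: (5, 42, 448)

Answer: (5, 42, 448)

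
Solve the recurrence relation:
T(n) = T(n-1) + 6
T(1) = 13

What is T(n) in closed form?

Unrolling: T(n) = T(1) + 6·(n-1) = 13 + 6(n-1) = 6n + 7.

Answer: T(n) = 6n + 7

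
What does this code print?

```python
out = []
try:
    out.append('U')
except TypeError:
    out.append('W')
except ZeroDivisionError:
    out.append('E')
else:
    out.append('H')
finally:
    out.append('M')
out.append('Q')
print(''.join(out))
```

Execution trace: 'U' (try body, no exception) → 'H' (else) → 'M' (finally) → 'Q' (after the try/except). Output: UHMQ

Answer: UHMQ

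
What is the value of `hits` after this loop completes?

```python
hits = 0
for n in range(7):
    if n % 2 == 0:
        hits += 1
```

Count numbers divisible by 2 in range(7)
`hits` takes the values: 0 → 1 → 2 → 3 → 4

Answer: 4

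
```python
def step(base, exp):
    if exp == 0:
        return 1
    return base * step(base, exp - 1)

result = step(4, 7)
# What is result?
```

step(4, 7) = 4 * 4 * 4 * 4 * 4 * 4 * 4 = 16384

Answer: 16384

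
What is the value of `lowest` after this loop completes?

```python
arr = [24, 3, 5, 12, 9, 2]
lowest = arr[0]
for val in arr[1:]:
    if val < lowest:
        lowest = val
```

Minimum of [24, 3, 5, 12, 9, 2]
`lowest` takes the values: 24 → 3 → 2

Answer: 2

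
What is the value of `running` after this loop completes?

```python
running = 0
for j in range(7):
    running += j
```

Sum of 0 to 6 = 21
`running` takes the values: 0 → 1 → 3 → 6 → 10 → 15 → 21

Answer: 21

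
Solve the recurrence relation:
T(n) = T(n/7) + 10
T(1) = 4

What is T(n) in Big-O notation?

Each step divides n by 7 and adds 10. After log_7(n) steps we reach T(1)=4. So T(n) = 10·log_7(n) + 4 = O(log n).

Answer: O(log n)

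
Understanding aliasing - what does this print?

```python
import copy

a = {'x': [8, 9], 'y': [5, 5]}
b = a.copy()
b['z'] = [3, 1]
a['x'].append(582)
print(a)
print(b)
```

Key concept: shallow copy of dict with mutable values.
Step by step:
`a = {'x': [8, 9], 'y': [5, 5]}` → a = {'x': [8, 9], 'y': [5, 5]}
`b = a.copy()` → b = {'x': [8, 9], 'y': [5, 5]}
`b['z'] = [3, 1]` → b = {'x': [8, 9], 'y': [5, 5], 'z': [3, 1]}
`a['x'].append(582)` → a = {'x': [8, 9, 582], 'y': [5, 5]}; b = {'x': [8, 9, 582], 'y': [5, 5], 'z': [3, 1]}
`print(a)` → prints {'x': [8, 9, 582], 'y': [5, 5]}
`print(b)` → prints {'x': [8, 9, 582], 'y': [5, 5], 'z': [3, 1]}

Answer:
{'x': [8, 9, 582], 'y': [5, 5]}
{'x': [8, 9, 582], 'y': [5, 5], 'z': [3, 1]}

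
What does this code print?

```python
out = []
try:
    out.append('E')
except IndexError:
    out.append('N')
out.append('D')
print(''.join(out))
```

Execution trace: 'E' (try body, no exception) → 'D' (after the try/except). Output: ED

Answer: ED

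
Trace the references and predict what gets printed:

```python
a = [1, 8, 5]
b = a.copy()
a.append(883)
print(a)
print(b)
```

Key concept: list.copy() creates independent copy.
Step by step:
`a = [1, 8, 5]` → a = [1, 8, 5]
`b = a.copy()` → b = [1, 8, 5]
`a.append(883)` → a = [1, 8, 5, 883]
`print(a)` → prints [1, 8, 5, 883]
`print(b)` → prints [1, 8, 5]

Answer:
[1, 8, 5, 883]
[1, 8, 5]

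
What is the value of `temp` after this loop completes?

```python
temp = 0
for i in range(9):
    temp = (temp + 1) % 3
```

Increment mod 3, 9 times = 0
`temp` takes the values: 0 → 1 → 2 → 0 → 1 → 2 → 0 → 1 → 2 → 0

Answer: 0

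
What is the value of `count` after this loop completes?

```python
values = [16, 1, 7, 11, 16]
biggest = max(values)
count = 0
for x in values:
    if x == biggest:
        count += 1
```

Count of max value 16 in [16, 1, 7, 11, 16]
`count` takes the values: 0 → 1 → 2

Answer: 2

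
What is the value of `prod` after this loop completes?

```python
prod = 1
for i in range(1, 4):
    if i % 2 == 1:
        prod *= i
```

Product of odd numbers 1 to 3
`prod` takes the values: 1 → 3

Answer: 3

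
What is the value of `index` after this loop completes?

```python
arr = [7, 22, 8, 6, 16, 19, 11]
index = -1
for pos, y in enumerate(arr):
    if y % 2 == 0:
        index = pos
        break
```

First even number index in [7, 22, 8, 6, 16, 19, 11]
`index` takes the values: -1 → 1

Answer: 1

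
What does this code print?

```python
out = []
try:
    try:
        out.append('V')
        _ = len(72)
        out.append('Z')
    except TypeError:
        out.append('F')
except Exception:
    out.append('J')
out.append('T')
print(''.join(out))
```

Execution trace: 'V' (inner try body) → 'F' (inner except TypeError) → 'T' (after the try/except). Output: VFT

Answer: VFT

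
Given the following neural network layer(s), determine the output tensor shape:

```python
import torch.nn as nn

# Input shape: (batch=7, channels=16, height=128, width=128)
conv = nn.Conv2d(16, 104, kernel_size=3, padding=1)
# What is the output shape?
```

Input: (7, 16, 128, 128) -> Output: (7, 104, 128, 128)

Answer: (7, 104, 128, 128)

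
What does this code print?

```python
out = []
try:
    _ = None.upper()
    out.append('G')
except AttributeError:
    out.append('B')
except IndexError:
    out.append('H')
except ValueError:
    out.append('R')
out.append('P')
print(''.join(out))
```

Execution trace: 'B' (except AttributeError) → 'P' (after the try/except). Output: BP

Answer: BP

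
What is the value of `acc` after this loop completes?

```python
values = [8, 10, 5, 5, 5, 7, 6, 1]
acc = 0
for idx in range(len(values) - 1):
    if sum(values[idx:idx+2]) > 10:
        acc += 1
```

Count windows with sum > 10
`acc` takes the values: 0 → 1 → 2 → 3 → 4

Answer: 4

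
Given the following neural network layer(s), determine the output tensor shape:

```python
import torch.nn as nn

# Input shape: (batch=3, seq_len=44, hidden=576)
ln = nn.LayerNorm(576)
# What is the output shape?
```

Input: (3, 44, 576) -> Output: (3, 44, 576)

Answer: (3, 44, 576)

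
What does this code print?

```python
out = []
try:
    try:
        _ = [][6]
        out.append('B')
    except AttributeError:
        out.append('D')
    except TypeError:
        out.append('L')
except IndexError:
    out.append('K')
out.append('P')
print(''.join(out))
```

Execution trace: 'K' (outer except IndexError) → 'P' (after the try/except). Output: KP

Answer: KP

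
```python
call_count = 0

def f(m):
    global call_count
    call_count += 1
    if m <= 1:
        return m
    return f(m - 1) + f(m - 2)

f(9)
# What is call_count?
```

Calls(m) = 1 + Calls(m-1) + Calls(m-2); Calls(0)=Calls(1)=1. For m=9 this gives 109.

Answer: 109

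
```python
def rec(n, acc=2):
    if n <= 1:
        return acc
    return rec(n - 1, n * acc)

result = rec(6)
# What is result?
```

Accumulator trace (n, acc): (6, 2) -> (5, 12) -> (4, 60) -> (3, 240) -> (2, 720) -> (1, 1440) -> return 1440

Answer: 1440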